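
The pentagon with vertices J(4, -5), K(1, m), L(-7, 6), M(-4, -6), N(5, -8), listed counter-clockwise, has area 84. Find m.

Write out the shoelace sum; only the two edges meeting at K involve m:
2·Area = [(4·m − 1·(-5)) + (1·6 − (-7)·m)] + 135
       = 11·m + 146 = 168
⇒ m = 2.

2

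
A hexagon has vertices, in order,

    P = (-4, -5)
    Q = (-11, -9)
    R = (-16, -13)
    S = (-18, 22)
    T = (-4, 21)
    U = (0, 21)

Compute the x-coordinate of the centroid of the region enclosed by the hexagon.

Apply the shoelace formula. First the cross-terms c_i = x_i·y_{i+1} − x_{i+1}·y_i:
  -19, -1, -586, -290, -84, 84  ⇒  2A = -896, A = -448.
Then Σ (x_i + x_{i+1})·c_i = 26616, so x̄ = 26616 / (6·(-448)) = -1109/112.

-1109/112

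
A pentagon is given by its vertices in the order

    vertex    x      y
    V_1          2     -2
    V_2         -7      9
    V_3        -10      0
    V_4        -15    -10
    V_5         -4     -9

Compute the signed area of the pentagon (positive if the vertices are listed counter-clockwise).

157.5

Σ = (4) + (90) + (100) + (95) + (26) = 315
Signed area = Σ/2 = 157.5 (positive ⇒ counter-clockwise traversal).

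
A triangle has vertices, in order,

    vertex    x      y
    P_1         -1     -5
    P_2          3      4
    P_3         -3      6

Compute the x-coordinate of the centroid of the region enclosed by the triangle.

-1/3

Apply the shoelace formula. First the cross-terms c_i = x_i·y_{i+1} − x_{i+1}·y_i:
  11, 30, 21  ⇒  2A = 62, A = 31.
Then Σ (x_i + x_{i+1})·c_i = -62, so x̄ = -62 / (6·31) = -1/3.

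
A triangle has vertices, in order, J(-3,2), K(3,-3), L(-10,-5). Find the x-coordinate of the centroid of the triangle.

Apply the surveyor's formula. First the cross-terms c_i = x_i·y_{i+1} − x_{i+1}·y_i:
  3, -45, -35  ⇒  2A = -77, A = -38.5.
Then Σ (x_i + x_{i+1})·c_i = 770, so x̄ = 770 / (6·(-38.5)) = -10/3.

-10/3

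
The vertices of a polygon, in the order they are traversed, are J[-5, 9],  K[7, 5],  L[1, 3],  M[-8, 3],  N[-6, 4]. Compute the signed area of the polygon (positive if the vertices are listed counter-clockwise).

-46.5

Apply Gauss's area formula: 2A = Σ (x_i·y_{i+1} − x_{i+1}·y_i), indices taken mod 5.
Σ = (-88) + (16) + (27) + (-14) + (-34) = -93
Signed area = Σ/2 = -46.5 (negative ⇒ clockwise traversal).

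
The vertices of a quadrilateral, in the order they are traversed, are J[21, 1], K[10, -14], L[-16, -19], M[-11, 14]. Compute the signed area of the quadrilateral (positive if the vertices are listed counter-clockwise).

Cross-terms: -304, -414, -433, -305  ⇒  Σ = -1456
Signed area = Σ/2 = -728 (negative ⇒ clockwise traversal).

-728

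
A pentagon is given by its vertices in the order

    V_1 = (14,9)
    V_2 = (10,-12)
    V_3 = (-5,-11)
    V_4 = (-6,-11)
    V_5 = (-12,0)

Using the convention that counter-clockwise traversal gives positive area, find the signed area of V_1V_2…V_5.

Apply the shoelace (surveyor's) formula: 2A = Σ (x_i·y_{i+1} − x_{i+1}·y_i), indices taken mod 5.
Σ = (-258) + (-170) + (-11) + (-132) + (-108) = -679
Signed area = Σ/2 = -339.5 (negative ⇒ clockwise traversal).

-339.5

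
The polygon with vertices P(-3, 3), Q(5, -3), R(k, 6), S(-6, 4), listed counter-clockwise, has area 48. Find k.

The doubled signed area Σ (x_i y_{i+1} − x_{i+1} y_i) is linear in k.
With k=0 it equals 54; the coefficient of k is 7 (from the two edges through R).
So 7·k + 54 = 2·48 = 96 ⇒ k = 6.

6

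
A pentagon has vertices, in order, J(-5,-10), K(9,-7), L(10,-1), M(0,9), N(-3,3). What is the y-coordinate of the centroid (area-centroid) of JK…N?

-157/87

Apply the shoelace formula. First the cross-terms c_i = x_i·y_{i+1} − x_{i+1}·y_i:
  125, 61, 90, 27, 45  ⇒  2A = 348, A = 174.
Then Σ (y_i + y_{i+1})·c_i = -1884, so ȳ = -1884 / (6·174) = -157/87.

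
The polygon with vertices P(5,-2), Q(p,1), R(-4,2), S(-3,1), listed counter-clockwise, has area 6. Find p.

0

The doubled signed area Σ (x_i y_{i+1} − x_{i+1} y_i) is linear in p.
With p=0 it equals 12; the coefficient of p is 4 (from the two edges through Q).
So 4·p + 12 = 2·6 = 12 ⇒ p = 0.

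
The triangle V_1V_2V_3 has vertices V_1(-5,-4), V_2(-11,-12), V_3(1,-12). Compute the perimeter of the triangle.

32

|V_1V_2| = √((-6)² + (-8)²) = √100 = 10
|V_2V_3| = √((12)² + (0)²) = √144 = 12
|V_3V_1| = √((-6)² + (8)²) = √100 = 10
Perimeter = 10 + 12 + 10 = 32.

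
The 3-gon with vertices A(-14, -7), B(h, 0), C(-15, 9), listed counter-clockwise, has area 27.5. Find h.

-11

The doubled signed area Σ (x_i y_{i+1} − x_{i+1} y_i) is linear in h.
With h=0 it equals 231; the coefficient of h is 16 (from the two edges through B).
So 16·h + 231 = 2·27.5 = 55 ⇒ h = -11.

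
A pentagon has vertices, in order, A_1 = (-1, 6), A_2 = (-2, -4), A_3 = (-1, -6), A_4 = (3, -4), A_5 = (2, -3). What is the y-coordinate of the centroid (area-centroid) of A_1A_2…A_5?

-13/9

Apply the shoelace formula. First the cross-terms c_i = x_i·y_{i+1} − x_{i+1}·y_i:
  16, 8, 22, -1, 9  ⇒  2A = 54, A = 27.
Then Σ (y_i + y_{i+1})·c_i = -234, so ȳ = -234 / (6·27) = -13/9.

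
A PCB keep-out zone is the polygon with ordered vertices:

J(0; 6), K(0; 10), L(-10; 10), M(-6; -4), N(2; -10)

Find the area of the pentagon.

Apply the surveyor's formula: 2A = Σ (x_i·y_{i+1} − x_{i+1}·y_i), indices taken mod 5.
Σ = (0) + (100) + (100) + (68) + (12) = 280
Area = |Σ|/2 = 140.

140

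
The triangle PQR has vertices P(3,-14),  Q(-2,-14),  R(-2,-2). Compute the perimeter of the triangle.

|PQ| = √((-5)² + (0)²) = √25 = 5
|QR| = √((0)² + (12)²) = √144 = 12
|RP| = √((5)² + (-12)²) = √169 = 13
Perimeter = 5 + 12 + 13 = 30.

30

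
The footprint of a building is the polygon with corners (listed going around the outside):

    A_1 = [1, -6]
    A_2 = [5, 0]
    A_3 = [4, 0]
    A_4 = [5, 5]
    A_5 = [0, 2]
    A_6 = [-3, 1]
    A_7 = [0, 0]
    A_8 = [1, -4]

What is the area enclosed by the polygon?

32

Σ = (30) + (0) + (20) + (10) + (6) + (0) + (0) + (-2) = 64
Area = |Σ|/2 = 32.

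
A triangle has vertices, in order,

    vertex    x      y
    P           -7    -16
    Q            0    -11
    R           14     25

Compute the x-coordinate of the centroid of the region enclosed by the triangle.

Apply the surveyor's formula. First the cross-terms c_i = x_i·y_{i+1} − x_{i+1}·y_i:
  77, 154, -49  ⇒  2A = 182, A = 91.
Then Σ (x_i + x_{i+1})·c_i = 1274, so x̄ = 1274 / (6·91) = 7/3.

7/3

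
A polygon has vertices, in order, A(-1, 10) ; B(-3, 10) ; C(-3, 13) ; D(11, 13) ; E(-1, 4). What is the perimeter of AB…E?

|AB| = √((-2)² + (0)²) = √4 = 2
|BC| = √((0)² + (3)²) = √9 = 3
|CD| = √((14)² + (0)²) = √196 = 14
|DE| = √((-12)² + (-9)²) = √225 = 15
|EA| = √((0)² + (6)²) = √36 = 6
Perimeter = 2 + 3 + 14 + 15 + 6 = 40.

40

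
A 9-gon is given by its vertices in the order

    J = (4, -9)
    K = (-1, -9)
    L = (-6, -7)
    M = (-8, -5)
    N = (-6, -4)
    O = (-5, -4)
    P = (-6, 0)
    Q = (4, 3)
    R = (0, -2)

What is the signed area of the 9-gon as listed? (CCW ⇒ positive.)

Apply the shoelace formula: 2A = Σ (x_i·y_{i+1} − x_{i+1}·y_i), indices taken mod 9.
Cross-terms: -45, -47, -26, 2, 4, -24, -18, -8, 8  ⇒  Σ = -154
Signed area = Σ/2 = -77 (negative ⇒ clockwise traversal).

-77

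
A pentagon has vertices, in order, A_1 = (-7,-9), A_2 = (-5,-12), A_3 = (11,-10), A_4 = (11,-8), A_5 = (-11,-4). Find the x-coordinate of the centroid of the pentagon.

Apply the shoelace (surveyor's) formula. First the cross-terms c_i = x_i·y_{i+1} − x_{i+1}·y_i:
  39, 182, 22, -132, 71  ⇒  2A = 182, A = 91.
Then Σ (x_i + x_{i+1})·c_i = -170, so x̄ = -170 / (6·91) = -85/273.

-85/273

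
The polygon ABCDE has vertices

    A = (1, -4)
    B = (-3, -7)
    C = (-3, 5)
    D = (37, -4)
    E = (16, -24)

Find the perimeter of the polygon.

|AB| = √((-4)² + (-3)²) = √25 = 5
|BC| = √((0)² + (12)²) = √144 = 12
|CD| = √((40)² + (-9)²) = √1681 = 41
|DE| = √((-21)² + (-20)²) = √841 = 29
|EA| = √((-15)² + (20)²) = √625 = 25
Perimeter = 5 + 12 + 41 + 29 + 25 = 112.

112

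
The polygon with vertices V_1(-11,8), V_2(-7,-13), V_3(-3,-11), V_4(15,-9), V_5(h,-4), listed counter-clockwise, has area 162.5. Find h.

Write out the shoelace sum; only the two edges meeting at V_5 involve h:
2·Area = [(15·(-4) − h·(-9)) + (h·8 − (-11)·(-4))] + 429
       = 17·h + 325 = 325
⇒ h = 0.

0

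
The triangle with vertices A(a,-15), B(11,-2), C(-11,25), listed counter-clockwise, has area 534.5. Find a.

The doubled signed area Σ (x_i y_{i+1} − x_{i+1} y_i) is linear in a.
With a=0 it equals 583; the coefficient of a is -27 (from the two edges through A).
So -27·a + 583 = 2·534.5 = 1069 ⇒ a = -18.

-18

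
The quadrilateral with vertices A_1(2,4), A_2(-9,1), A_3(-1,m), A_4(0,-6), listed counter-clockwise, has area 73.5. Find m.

-10

The doubled signed area Σ (x_i y_{i+1} − x_{i+1} y_i) is linear in m.
With m=0 it equals 57; the coefficient of m is -9 (from the two edges through A_3).
So -9·m + 57 = 2·73.5 = 147 ⇒ m = -10.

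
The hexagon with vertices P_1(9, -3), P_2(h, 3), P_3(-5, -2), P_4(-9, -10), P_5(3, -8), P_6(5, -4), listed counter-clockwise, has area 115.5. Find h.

6

The doubled signed area Σ (x_i y_{i+1} − x_{i+1} y_i) is linear in h.
With h=0 it equals 225; the coefficient of h is 1 (from the two edges through P_2).
So 1·h + 225 = 2·115.5 = 231 ⇒ h = 6.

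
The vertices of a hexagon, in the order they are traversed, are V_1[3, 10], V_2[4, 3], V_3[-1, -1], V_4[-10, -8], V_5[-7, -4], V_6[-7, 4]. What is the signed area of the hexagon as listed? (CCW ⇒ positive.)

-94

Apply the shoelace formula: 2A = Σ (x_i·y_{i+1} − x_{i+1}·y_i), indices taken mod 6.
Σ = (-31) + (-1) + (-2) + (-16) + (-56) + (-82) = -188
Signed area = Σ/2 = -94 (negative ⇒ clockwise traversal).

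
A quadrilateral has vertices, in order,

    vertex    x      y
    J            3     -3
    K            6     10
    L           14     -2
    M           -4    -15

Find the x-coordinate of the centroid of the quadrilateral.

Apply the shoelace (surveyor's) formula. First the cross-terms c_i = x_i·y_{i+1} − x_{i+1}·y_i:
  48, -152, -218, 57  ⇒  2A = -265, A = -132.5.
Then Σ (x_i + x_{i+1})·c_i = -4845, so x̄ = -4845 / (6·(-132.5)) = 323/53.

323/53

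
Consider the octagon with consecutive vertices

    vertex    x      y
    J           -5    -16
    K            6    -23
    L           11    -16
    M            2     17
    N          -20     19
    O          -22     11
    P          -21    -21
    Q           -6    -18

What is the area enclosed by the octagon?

1057

Apply the shoelace formula: 2A = Σ (x_i·y_{i+1} − x_{i+1}·y_i), indices taken mod 8.
Cross-terms: 211, 157, 219, 378, 198, 693, 252, 6  ⇒  Σ = 2114
Area = |Σ|/2 = 1057.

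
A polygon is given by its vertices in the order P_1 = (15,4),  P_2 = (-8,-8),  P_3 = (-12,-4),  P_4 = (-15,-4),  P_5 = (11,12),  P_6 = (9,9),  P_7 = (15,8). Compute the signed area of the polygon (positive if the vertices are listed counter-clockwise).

-216

Σ = (-88) + (-64) + (-12) + (-136) + (-9) + (-63) + (-60) = -432
Signed area = Σ/2 = -216 (negative ⇒ clockwise traversal).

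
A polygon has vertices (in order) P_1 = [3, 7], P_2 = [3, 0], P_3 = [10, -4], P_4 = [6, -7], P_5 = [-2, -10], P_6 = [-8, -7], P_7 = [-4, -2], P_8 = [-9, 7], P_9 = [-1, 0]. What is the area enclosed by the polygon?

138.5

Σ = (-21) + (-12) + (-46) + (-74) + (-66) + (-12) + (-46) + (7) + (-7) = -277
Area = |Σ|/2 = 138.5.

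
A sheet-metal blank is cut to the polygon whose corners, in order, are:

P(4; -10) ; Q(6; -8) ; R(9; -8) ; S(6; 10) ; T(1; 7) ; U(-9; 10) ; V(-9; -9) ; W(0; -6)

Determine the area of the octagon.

P→Q: (4)(-8) − (6)(-10) = 28
Q→R: (6)(-8) − (9)(-8) = 24
R→S: (9)(10) − (6)(-8) = 138
S→T: (6)(7) − (1)(10) = 32
T→U: (1)(10) − (-9)(7) = 73
U→V: (-9)(-9) − (-9)(10) = 171
V→W: (-9)(-6) − (0)(-9) = 54
W→P: (0)(-10) − (4)(-6) = 24
Σ = 544
Area = |Σ|/2 = 272.

272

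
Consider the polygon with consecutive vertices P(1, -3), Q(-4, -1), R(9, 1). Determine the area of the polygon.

Apply Gauss's area formula: 2A = Σ (x_i·y_{i+1} − x_{i+1}·y_i), indices taken mod 3.
Σ = (-13) + (5) + (-28) = -36
Area = |Σ|/2 = 18.

18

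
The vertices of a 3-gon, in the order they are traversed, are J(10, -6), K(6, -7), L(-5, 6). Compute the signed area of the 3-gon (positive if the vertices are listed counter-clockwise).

Cross-terms: -34, 1, -30  ⇒  Σ = -63
Signed area = Σ/2 = -31.5 (negative ⇒ clockwise traversal).

-31.5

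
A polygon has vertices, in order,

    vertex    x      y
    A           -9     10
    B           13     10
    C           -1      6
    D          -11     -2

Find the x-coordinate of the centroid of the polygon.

-10/3

Apply the shoelace (surveyor's) formula. First the cross-terms c_i = x_i·y_{i+1} − x_{i+1}·y_i:
  -220, 88, 68, -128  ⇒  2A = -192, A = -96.
Then Σ (x_i + x_{i+1})·c_i = 1920, so x̄ = 1920 / (6·(-96)) = -10/3.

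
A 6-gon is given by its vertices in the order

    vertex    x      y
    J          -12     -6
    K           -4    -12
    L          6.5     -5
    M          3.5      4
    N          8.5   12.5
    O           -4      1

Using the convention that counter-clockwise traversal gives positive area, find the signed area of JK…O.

Apply the shoelace formula: 2A = Σ (x_i·y_{i+1} − x_{i+1}·y_i), indices taken mod 6.
Σ = (120) + (98) + (43.5) + (9.75) + (58.5) + (36) = 365.75
Signed area = Σ/2 = 182.875 (positive ⇒ counter-clockwise traversal).

182.875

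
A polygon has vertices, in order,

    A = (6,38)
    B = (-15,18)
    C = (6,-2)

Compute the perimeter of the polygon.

|AB| = √((-21)² + (-20)²) = √841 = 29
|BC| = √((21)² + (-20)²) = √841 = 29
|CA| = √((0)² + (40)²) = √1600 = 40
Perimeter = 29 + 29 + 40 = 98.

98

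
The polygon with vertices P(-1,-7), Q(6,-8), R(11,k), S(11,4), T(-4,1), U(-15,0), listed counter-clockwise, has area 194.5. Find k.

The doubled signed area Σ (x_i y_{i+1} − x_{i+1} y_i) is linear in k.
With k=0 it equals 329; the coefficient of k is -5 (from the two edges through R).
So -5·k + 329 = 2·194.5 = 389 ⇒ k = -12.

-12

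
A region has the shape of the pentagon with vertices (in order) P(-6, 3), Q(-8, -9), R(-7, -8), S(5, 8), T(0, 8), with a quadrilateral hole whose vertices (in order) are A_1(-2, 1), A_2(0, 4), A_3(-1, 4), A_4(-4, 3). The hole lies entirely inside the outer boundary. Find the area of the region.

Outer boundary:
Σ = (78) + (1) + (-16) + (40) + (48) = 151
Area = |Σ|/2 = 75.5.
Hole:
Apply the shoelace formula: 2A = Σ (x_i·y_{i+1} − x_{i+1}·y_i), indices taken mod 4.
Σ = (-8) + (4) + (13) + (2) = 11
Area = |Σ|/2 = 5.5.
Net area = 75.5 − 5.5 = 70.

70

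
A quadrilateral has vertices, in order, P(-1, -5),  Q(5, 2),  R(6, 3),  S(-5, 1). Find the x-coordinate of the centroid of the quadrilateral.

-10/219

Apply Gauss's area formula. First the cross-terms c_i = x_i·y_{i+1} − x_{i+1}·y_i:
  23, 3, 21, 26  ⇒  2A = 73, A = 36.5.
Then Σ (x_i + x_{i+1})·c_i = -10, so x̄ = -10 / (6·36.5) = -10/219.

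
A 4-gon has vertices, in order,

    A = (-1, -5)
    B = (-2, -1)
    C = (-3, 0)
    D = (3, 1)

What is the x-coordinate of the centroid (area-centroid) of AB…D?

Apply Gauss's area formula. First the cross-terms c_i = x_i·y_{i+1} − x_{i+1}·y_i:
  -9, -3, -3, -14  ⇒  2A = -29, A = -14.5.
Then Σ (x_i + x_{i+1})·c_i = 14, so x̄ = 14 / (6·(-14.5)) = -14/87.

-14/87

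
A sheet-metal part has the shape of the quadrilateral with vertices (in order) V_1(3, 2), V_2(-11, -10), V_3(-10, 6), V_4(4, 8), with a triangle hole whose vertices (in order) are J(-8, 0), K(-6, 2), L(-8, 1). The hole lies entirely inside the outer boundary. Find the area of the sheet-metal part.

146

Outer boundary:
Apply the surveyor's formula: 2A = Σ (x_i·y_{i+1} − x_{i+1}·y_i), indices taken mod 4.
Cross-terms: -8, -166, -104, -16  ⇒  Σ = -294
Area = |Σ|/2 = 147.
Hole:
Apply the surveyor's formula: 2A = Σ (x_i·y_{i+1} − x_{i+1}·y_i), indices taken mod 3.
Σ = (-16) + (10) + (8) = 2
Area = |Σ|/2 = 1.
Net area = 147 − 1 = 146.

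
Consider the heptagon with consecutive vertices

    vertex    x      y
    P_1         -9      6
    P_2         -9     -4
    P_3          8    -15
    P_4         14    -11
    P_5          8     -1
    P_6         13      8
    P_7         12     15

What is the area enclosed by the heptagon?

Cross-terms: 90, 167, 122, 74, 77, 99, 207  ⇒  Σ = 836
Area = |Σ|/2 = 418.

418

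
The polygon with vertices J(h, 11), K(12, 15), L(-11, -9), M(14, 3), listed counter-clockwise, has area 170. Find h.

Write out the shoelace sum; only the two edges meeting at J involve h:
2·Area = [(14·11 − h·3) + (h·15 − 12·11)] + 150
       = 12·h + 172 = 340
⇒ h = 14.

14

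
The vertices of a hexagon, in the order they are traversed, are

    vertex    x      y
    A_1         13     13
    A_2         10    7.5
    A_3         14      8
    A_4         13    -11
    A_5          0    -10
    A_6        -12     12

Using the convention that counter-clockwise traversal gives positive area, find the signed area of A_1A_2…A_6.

-438.75

Apply the shoelace (surveyor's) formula: 2A = Σ (x_i·y_{i+1} − x_{i+1}·y_i), indices taken mod 6.
Σ = (-32.5) + (-25) + (-258) + (-130) + (-120) + (-312) = -877.5
Signed area = Σ/2 = -438.75 (negative ⇒ clockwise traversal).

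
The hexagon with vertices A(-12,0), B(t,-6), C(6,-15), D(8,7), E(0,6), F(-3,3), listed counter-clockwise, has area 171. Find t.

2

The doubled signed area Σ (x_i y_{i+1} − x_{i+1} y_i) is linear in t.
With t=0 it equals 372; the coefficient of t is -15 (from the two edges through B).
So -15·t + 372 = 2·171 = 342 ⇒ t = 2.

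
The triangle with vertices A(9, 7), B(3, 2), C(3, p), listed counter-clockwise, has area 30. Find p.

-8

Write out the shoelace sum; only the two edges meeting at C involve p:
2·Area = [(3·p − 3·2) + (3·7 − 9·p)] + -3
       = -6·p + 12 = 60
⇒ p = -8.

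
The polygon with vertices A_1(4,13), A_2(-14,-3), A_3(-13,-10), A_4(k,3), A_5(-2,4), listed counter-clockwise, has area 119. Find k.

Write out the shoelace sum; only the two edges meeting at A_4 involve k:
2·Area = [((-13)·3 − k·(-10)) + (k·4 − (-2)·3)] + 229
       = 14·k + 196 = 238
⇒ k = 3.

3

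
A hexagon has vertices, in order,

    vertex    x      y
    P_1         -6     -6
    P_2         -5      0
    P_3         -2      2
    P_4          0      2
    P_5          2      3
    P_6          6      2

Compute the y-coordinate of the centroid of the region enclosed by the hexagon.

Apply the surveyor's formula. First the cross-terms c_i = x_i·y_{i+1} − x_{i+1}·y_i:
  -30, -10, -4, -4, -14, -24  ⇒  2A = -86, A = -43.
Then Σ (y_i + y_{i+1})·c_i = 150, so ȳ = 150 / (6·(-43)) = -25/43.

-25/43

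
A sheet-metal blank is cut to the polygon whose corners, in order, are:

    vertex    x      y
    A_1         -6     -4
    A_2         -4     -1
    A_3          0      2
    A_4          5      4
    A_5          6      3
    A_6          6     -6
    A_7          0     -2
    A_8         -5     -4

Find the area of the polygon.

Apply Gauss's area formula: 2A = Σ (x_i·y_{i+1} − x_{i+1}·y_i), indices taken mod 8.
Σ = (-10) + (-8) + (-10) + (-9) + (-54) + (-12) + (-10) + (-4) = -117
Area = |Σ|/2 = 58.5.

58.5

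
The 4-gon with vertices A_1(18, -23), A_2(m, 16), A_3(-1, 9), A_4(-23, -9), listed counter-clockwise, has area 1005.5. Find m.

25

The doubled signed area Σ (x_i y_{i+1} − x_{i+1} y_i) is linear in m.
With m=0 it equals 1211; the coefficient of m is 32 (from the two edges through A_2).
So 32·m + 1211 = 2·1005.5 = 2011 ⇒ m = 25.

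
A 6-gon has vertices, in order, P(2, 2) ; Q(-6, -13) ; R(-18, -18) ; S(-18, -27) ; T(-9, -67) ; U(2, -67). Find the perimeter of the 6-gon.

|PQ| = √((-8)² + (-15)²) = √289 = 17
|QR| = √((-12)² + (-5)²) = √169 = 13
|RS| = √((0)² + (-9)²) = √81 = 9
|ST| = √((9)² + (-40)²) = √1681 = 41
|TU| = √((11)² + (0)²) = √121 = 11
|UP| = √((0)² + (69)²) = √4761 = 69
Perimeter = 17 + 13 + 9 + 41 + 11 + 69 = 160.

160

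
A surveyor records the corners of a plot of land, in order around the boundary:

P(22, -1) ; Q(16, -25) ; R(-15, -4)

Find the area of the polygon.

435

Apply Gauss's area formula: 2A = Σ (x_i·y_{i+1} − x_{i+1}·y_i), indices taken mod 3.
Σ = (-534) + (-439) + (103) = -870
Area = |Σ|/2 = 435.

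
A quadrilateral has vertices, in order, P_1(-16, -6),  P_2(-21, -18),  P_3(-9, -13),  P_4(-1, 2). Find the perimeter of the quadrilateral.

60

|P_1P_2| = √((-5)² + (-12)²) = √169 = 13
|P_2P_3| = √((12)² + (5)²) = √169 = 13
|P_3P_4| = √((8)² + (15)²) = √289 = 17
|P_4P_1| = √((-15)² + (-8)²) = √289 = 17
Perimeter = 13 + 13 + 17 + 17 = 60.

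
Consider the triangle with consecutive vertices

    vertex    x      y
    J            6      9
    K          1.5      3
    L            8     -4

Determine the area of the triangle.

Σ = (4.5) + (-30) + (96) = 70.5
Area = |Σ|/2 = 35.25.

35.25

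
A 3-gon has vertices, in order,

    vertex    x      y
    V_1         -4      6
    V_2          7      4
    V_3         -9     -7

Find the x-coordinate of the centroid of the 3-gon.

-2

Apply the surveyor's formula. First the cross-terms c_i = x_i·y_{i+1} − x_{i+1}·y_i:
  -58, -13, -82  ⇒  2A = -153, A = -76.5.
Then Σ (x_i + x_{i+1})·c_i = 918, so x̄ = 918 / (6·(-76.5)) = -2.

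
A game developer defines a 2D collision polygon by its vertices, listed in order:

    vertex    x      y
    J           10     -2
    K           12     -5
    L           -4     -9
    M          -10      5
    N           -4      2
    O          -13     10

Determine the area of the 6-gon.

Apply the surveyor's formula: 2A = Σ (x_i·y_{i+1} − x_{i+1}·y_i), indices taken mod 6.
Σ = (-26) + (-128) + (-110) + (0) + (-14) + (-74) = -352
Area = |Σ|/2 = 176.

176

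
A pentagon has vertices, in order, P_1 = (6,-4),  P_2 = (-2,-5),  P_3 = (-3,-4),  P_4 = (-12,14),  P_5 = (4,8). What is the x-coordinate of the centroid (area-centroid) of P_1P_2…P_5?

-67/39

Apply the shoelace formula. First the cross-terms c_i = x_i·y_{i+1} − x_{i+1}·y_i:
  -38, -7, -90, -152, -64  ⇒  2A = -351, A = -175.5.
Then Σ (x_i + x_{i+1})·c_i = 1809, so x̄ = 1809 / (6·(-175.5)) = -67/39.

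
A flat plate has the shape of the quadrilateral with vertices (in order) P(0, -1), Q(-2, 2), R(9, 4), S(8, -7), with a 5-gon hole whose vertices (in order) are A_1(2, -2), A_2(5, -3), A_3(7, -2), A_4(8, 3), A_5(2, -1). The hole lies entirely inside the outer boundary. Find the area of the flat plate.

Outer boundary:
Apply Gauss's area formula: 2A = Σ (x_i·y_{i+1} − x_{i+1}·y_i), indices taken mod 4.
P→Q: (0)(2) − (-2)(-1) = -2
Q→R: (-2)(4) − (9)(2) = -26
R→S: (9)(-7) − (8)(4) = -95
S→P: (8)(-1) − (0)(-7) = -8
Σ = -131
Area = |Σ|/2 = 65.5.
Hole:
Σ = (4) + (11) + (37) + (-14) + (-2) = 36
Area = |Σ|/2 = 18.
Net area = 65.5 − 18 = 47.5.

47.5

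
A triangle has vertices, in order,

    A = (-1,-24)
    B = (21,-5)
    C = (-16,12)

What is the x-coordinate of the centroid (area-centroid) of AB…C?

Apply the shoelace (surveyor's) formula. First the cross-terms c_i = x_i·y_{i+1} − x_{i+1}·y_i:
  509, 172, 396  ⇒  2A = 1077, A = 538.5.
Then Σ (x_i + x_{i+1})·c_i = 4308, so x̄ = 4308 / (6·538.5) = 4/3.

4/3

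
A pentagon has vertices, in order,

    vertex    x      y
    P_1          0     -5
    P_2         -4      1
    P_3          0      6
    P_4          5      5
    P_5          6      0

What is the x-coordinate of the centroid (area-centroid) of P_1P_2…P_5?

Apply Gauss's area formula. First the cross-terms c_i = x_i·y_{i+1} − x_{i+1}·y_i:
  -20, -24, -30, -30, -30  ⇒  2A = -134, A = -67.
Then Σ (x_i + x_{i+1})·c_i = -484, so x̄ = -484 / (6·(-67)) = 242/201.

242/201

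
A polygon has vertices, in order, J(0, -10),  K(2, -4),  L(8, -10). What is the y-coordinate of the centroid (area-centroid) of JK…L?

-8

Apply the shoelace (surveyor's) formula. First the cross-terms c_i = x_i·y_{i+1} − x_{i+1}·y_i:
  20, 12, -80  ⇒  2A = -48, A = -24.
Then Σ (y_i + y_{i+1})·c_i = 1152, so ȳ = 1152 / (6·(-24)) = -8.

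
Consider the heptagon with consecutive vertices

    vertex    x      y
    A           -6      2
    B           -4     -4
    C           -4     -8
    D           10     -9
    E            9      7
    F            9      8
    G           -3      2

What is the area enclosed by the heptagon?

186

Σ = (32) + (16) + (116) + (151) + (9) + (42) + (6) = 372
Area = |Σ|/2 = 186.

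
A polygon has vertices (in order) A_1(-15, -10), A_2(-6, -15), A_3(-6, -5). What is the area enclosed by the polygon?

45

A_1→A_2: (-15)(-15) − (-6)(-10) = 165
A_2→A_3: (-6)(-5) − (-6)(-15) = -60
A_3→A_1: (-6)(-10) − (-15)(-5) = -15
Σ = 90
Area = |Σ|/2 = 45.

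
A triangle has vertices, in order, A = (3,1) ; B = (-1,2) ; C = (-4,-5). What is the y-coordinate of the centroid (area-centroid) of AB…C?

Apply the shoelace (surveyor's) formula. First the cross-terms c_i = x_i·y_{i+1} − x_{i+1}·y_i:
  7, 13, 11  ⇒  2A = 31, A = 15.5.
Then Σ (y_i + y_{i+1})·c_i = -62, so ȳ = -62 / (6·15.5) = -2/3.

-2/3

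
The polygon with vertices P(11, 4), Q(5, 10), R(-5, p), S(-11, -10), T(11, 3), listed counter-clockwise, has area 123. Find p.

Write out the shoelace sum; only the two edges meeting at R involve p:
2·Area = [(5·p − (-5)·10) + ((-5)·(-10) − (-11)·p)] + 178
       = 16·p + 278 = 246
⇒ p = -2.

-2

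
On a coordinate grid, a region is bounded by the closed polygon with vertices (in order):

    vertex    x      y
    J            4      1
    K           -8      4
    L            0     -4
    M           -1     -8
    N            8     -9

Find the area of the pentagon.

Apply the surveyor's formula: 2A = Σ (x_i·y_{i+1} − x_{i+1}·y_i), indices taken mod 5.
J→K: (4)(4) − (-8)(1) = 24
K→L: (-8)(-4) − (0)(4) = 32
L→M: (0)(-8) − (-1)(-4) = -4
M→N: (-1)(-9) − (8)(-8) = 73
N→J: (8)(1) − (4)(-9) = 44
Σ = 169
Area = |Σ|/2 = 84.5.

84.5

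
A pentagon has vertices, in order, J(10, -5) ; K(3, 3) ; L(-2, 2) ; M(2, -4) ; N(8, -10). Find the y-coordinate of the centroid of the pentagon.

Apply Gauss's area formula. First the cross-terms c_i = x_i·y_{i+1} − x_{i+1}·y_i:
  45, 12, 4, 12, 60  ⇒  2A = 133, A = 66.5.
Then Σ (y_i + y_{i+1})·c_i = -1106, so ȳ = -1106 / (6·66.5) = -158/57.

-158/57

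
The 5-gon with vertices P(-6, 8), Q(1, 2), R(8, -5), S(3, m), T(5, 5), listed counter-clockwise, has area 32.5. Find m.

2

The doubled signed area Σ (x_i y_{i+1} − x_{i+1} y_i) is linear in m.
With m=0 it equals 59; the coefficient of m is 3 (from the two edges through S).
So 3·m + 59 = 2·32.5 = 65 ⇒ m = 2.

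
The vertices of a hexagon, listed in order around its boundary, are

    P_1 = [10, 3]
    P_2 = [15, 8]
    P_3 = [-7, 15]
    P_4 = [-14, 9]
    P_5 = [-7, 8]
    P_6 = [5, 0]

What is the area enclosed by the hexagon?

Apply Gauss's area formula: 2A = Σ (x_i·y_{i+1} − x_{i+1}·y_i), indices taken mod 6.
Σ = (35) + (281) + (147) + (-49) + (-40) + (15) = 389
Area = |Σ|/2 = 194.5.

194.5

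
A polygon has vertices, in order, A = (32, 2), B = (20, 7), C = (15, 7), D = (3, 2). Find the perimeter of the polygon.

|AB| = √((-12)² + (5)²) = √169 = 13
|BC| = √((-5)² + (0)²) = √25 = 5
|CD| = √((-12)² + (-5)²) = √169 = 13
|DA| = √((29)² + (0)²) = √841 = 29
Perimeter = 13 + 5 + 13 + 29 = 60.

60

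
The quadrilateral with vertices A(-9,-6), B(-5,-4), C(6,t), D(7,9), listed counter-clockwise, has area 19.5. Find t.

The doubled signed area Σ (x_i y_{i+1} − x_{i+1} y_i) is linear in t.
With t=0 it equals 123; the coefficient of t is -12 (from the two edges through C).
So -12·t + 123 = 2·19.5 = 39 ⇒ t = 7.

7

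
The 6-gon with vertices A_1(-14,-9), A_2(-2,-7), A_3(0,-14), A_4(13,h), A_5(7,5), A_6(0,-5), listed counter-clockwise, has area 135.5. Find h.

Write out the shoelace sum; only the two edges meeting at A_4 involve h:
2·Area = [(0·h − 13·(-14)) + (13·5 − 7·h)] + 3
       = -7·h + 250 = 271
⇒ h = -3.

-3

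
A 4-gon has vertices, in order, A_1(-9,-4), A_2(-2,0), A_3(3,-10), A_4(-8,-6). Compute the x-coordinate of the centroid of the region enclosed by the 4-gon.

-3

Apply the surveyor's formula. First the cross-terms c_i = x_i·y_{i+1} − x_{i+1}·y_i:
  -8, 20, -98, -22  ⇒  2A = -108, A = -54.
Then Σ (x_i + x_{i+1})·c_i = 972, so x̄ = 972 / (6·(-54)) = -3.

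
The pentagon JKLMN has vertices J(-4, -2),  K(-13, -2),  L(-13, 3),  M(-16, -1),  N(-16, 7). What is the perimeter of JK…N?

|JK| = √((-9)² + (0)²) = √81 = 9
|KL| = √((0)² + (5)²) = √25 = 5
|LM| = √((-3)² + (-4)²) = √25 = 5
|MN| = √((0)² + (8)²) = √64 = 8
|NJ| = √((12)² + (-9)²) = √225 = 15
Perimeter = 9 + 5 + 5 + 8 + 15 = 42.

42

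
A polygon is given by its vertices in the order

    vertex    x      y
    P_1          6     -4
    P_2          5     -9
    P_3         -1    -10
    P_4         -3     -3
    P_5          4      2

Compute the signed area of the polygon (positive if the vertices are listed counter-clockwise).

-71

Cross-terms: -34, -59, -27, 6, -28  ⇒  Σ = -142
Signed area = Σ/2 = -71 (negative ⇒ clockwise traversal).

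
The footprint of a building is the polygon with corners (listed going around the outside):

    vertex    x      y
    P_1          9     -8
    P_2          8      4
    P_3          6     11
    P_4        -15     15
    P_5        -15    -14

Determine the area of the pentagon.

550

Apply the surveyor's formula: 2A = Σ (x_i·y_{i+1} − x_{i+1}·y_i), indices taken mod 5.
Σ = (100) + (64) + (255) + (435) + (246) = 1100
Area = |Σ|/2 = 550.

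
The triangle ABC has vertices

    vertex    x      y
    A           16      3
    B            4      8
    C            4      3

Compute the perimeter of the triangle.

|AB| = √((-12)² + (5)²) = √169 = 13
|BC| = √((0)² + (-5)²) = √25 = 5
|CA| = √((12)² + (0)²) = √144 = 12
Perimeter = 13 + 5 + 12 = 30.

30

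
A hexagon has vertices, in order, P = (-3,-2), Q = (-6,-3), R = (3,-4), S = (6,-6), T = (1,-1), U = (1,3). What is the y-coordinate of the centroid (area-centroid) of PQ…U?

-87/47

Apply Gauss's area formula. First the cross-terms c_i = x_i·y_{i+1} − x_{i+1}·y_i:
  -3, 33, 6, 0, 4, 7  ⇒  2A = 47, A = 23.5.
Then Σ (y_i + y_{i+1})·c_i = -261, so ȳ = -261 / (6·23.5) = -87/47.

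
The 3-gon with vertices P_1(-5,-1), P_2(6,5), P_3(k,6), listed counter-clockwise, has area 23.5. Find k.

0

The doubled signed area Σ (x_i y_{i+1} − x_{i+1} y_i) is linear in k.
With k=0 it equals 47; the coefficient of k is -6 (from the two edges through P_3).
So -6·k + 47 = 2·23.5 = 47 ⇒ k = 0.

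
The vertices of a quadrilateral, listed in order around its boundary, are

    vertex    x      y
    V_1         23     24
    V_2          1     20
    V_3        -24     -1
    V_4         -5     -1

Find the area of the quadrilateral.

418.5

Apply the shoelace formula: 2A = Σ (x_i·y_{i+1} − x_{i+1}·y_i), indices taken mod 4.
Σ = (436) + (479) + (19) + (-97) = 837
Area = |Σ|/2 = 418.5.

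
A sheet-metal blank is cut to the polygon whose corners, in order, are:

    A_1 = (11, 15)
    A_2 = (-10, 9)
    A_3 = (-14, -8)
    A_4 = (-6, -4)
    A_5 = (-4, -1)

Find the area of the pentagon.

Σ = (249) + (206) + (8) + (-10) + (-49) = 404
Area = |Σ|/2 = 202.

202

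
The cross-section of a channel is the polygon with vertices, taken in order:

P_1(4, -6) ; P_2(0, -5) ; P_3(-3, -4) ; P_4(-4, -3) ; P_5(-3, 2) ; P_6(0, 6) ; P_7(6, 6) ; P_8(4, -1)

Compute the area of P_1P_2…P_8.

81.5

P_1→P_2: (4)(-5) − (0)(-6) = -20
P_2→P_3: (0)(-4) − (-3)(-5) = -15
P_3→P_4: (-3)(-3) − (-4)(-4) = -7
P_4→P_5: (-4)(2) − (-3)(-3) = -17
P_5→P_6: (-3)(6) − (0)(2) = -18
P_6→P_7: (0)(6) − (6)(6) = -36
P_7→P_8: (6)(-1) − (4)(6) = -30
P_8→P_1: (4)(-6) − (4)(-1) = -20
Σ = -163
Area = |Σ|/2 = 81.5.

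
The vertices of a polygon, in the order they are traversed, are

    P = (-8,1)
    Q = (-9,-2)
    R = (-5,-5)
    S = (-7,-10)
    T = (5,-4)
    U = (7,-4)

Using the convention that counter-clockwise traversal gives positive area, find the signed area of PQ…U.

68

Apply the shoelace formula: 2A = Σ (x_i·y_{i+1} − x_{i+1}·y_i), indices taken mod 6.
Cross-terms: 25, 35, 15, 78, 8, -25  ⇒  Σ = 136
Signed area = Σ/2 = 68 (positive ⇒ counter-clockwise traversal).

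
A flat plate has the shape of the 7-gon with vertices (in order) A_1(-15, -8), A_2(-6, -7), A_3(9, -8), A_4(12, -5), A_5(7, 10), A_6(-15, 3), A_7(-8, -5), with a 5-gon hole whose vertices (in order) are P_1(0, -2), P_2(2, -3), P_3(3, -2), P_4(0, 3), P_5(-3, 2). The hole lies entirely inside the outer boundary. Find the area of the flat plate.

300

Outer boundary:
Apply the shoelace formula: 2A = Σ (x_i·y_{i+1} − x_{i+1}·y_i), indices taken mod 7.
A_1→A_2: (-15)(-7) − (-6)(-8) = 57
A_2→A_3: (-6)(-8) − (9)(-7) = 111
A_3→A_4: (9)(-5) − (12)(-8) = 51
A_4→A_5: (12)(10) − (7)(-5) = 155
A_5→A_6: (7)(3) − (-15)(10) = 171
A_6→A_7: (-15)(-5) − (-8)(3) = 99
A_7→A_1: (-8)(-8) − (-15)(-5) = -11
Σ = 633
Area = |Σ|/2 = 316.5.
Hole:
Apply Gauss's area formula: 2A = Σ (x_i·y_{i+1} − x_{i+1}·y_i), indices taken mod 5.
Cross-terms: 4, 5, 9, 9, 6  ⇒  Σ = 33
Area = |Σ|/2 = 16.5.
Net area = 316.5 − 16.5 = 300.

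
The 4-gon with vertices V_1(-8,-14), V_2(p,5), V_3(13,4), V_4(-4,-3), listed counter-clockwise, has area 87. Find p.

15

Write out the shoelace sum; only the two edges meeting at V_2 involve p:
2·Area = [((-8)·5 − p·(-14)) + (p·4 − 13·5)] + 9
       = 18·p + -96 = 174
⇒ p = 15.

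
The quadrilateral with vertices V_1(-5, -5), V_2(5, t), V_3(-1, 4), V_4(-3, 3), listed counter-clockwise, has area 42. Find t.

The doubled signed area Σ (x_i y_{i+1} − x_{i+1} y_i) is linear in t.
With t=0 it equals 84; the coefficient of t is -4 (from the two edges through V_2).
So -4·t + 84 = 2·42 = 84 ⇒ t = 0.

0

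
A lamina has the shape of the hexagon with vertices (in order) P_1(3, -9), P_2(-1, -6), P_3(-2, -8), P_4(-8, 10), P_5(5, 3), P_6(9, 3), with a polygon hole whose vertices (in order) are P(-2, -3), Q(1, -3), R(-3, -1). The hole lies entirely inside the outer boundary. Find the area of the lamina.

142.5

Outer boundary:
Apply the shoelace (surveyor's) formula: 2A = Σ (x_i·y_{i+1} − x_{i+1}·y_i), indices taken mod 6.
Σ = (-27) + (-4) + (-84) + (-74) + (-12) + (-90) = -291
Area = |Σ|/2 = 145.5.
Hole:
Apply Gauss's area formula: 2A = Σ (x_i·y_{i+1} − x_{i+1}·y_i), indices taken mod 3.
Σ = (9) + (-10) + (7) = 6
Area = |Σ|/2 = 3.
Net area = 145.5 − 3 = 142.5.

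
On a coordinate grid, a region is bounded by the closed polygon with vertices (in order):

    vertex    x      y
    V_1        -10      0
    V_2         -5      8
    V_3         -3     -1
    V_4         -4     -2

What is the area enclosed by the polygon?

Apply the shoelace formula: 2A = Σ (x_i·y_{i+1} − x_{i+1}·y_i), indices taken mod 4.
Σ = (-80) + (29) + (2) + (-20) = -69
Area = |Σ|/2 = 34.5.

34.5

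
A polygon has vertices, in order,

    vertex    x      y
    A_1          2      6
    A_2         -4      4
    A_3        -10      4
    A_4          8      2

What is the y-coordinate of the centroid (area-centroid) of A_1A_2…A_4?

Apply the surveyor's formula. First the cross-terms c_i = x_i·y_{i+1} − x_{i+1}·y_i:
  32, 24, -52, 44  ⇒  2A = 48, A = 24.
Then Σ (y_i + y_{i+1})·c_i = 552, so ȳ = 552 / (6·24) = 23/6.

23/6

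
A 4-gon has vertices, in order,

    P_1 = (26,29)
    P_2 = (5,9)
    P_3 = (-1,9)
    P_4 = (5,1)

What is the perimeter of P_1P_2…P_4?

80

|P_1P_2| = √((-21)² + (-20)²) = √841 = 29
|P_2P_3| = √((-6)² + (0)²) = √36 = 6
|P_3P_4| = √((6)² + (-8)²) = √100 = 10
|P_4P_1| = √((21)² + (28)²) = √1225 = 35
Perimeter = 29 + 6 + 10 + 35 = 80.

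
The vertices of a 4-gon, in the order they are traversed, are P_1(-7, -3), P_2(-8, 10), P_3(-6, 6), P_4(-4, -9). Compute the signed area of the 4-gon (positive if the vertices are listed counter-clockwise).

P_1→P_2: (-7)(10) − (-8)(-3) = -94
P_2→P_3: (-8)(6) − (-6)(10) = 12
P_3→P_4: (-6)(-9) − (-4)(6) = 78
P_4→P_1: (-4)(-3) − (-7)(-9) = -51
Σ = -55
Signed area = Σ/2 = -27.5 (negative ⇒ clockwise traversal).

-27.5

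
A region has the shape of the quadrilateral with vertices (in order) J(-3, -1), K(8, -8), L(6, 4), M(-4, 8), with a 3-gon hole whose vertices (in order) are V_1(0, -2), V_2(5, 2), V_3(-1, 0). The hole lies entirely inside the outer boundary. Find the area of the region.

Outer boundary:
Apply the shoelace formula: 2A = Σ (x_i·y_{i+1} − x_{i+1}·y_i), indices taken mod 4.
Cross-terms: 32, 80, 64, 28  ⇒  Σ = 204
Area = |Σ|/2 = 102.
Hole:
V_1→V_2: (0)(2) − (5)(-2) = 10
V_2→V_3: (5)(0) − (-1)(2) = 2
V_3→V_1: (-1)(-2) − (0)(0) = 2
Σ = 14
Area = |Σ|/2 = 7.
Net area = 102 − 7 = 95.

95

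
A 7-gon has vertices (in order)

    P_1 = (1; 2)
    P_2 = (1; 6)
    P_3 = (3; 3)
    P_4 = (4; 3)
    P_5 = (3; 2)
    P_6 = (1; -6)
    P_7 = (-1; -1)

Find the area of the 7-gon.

Apply the surveyor's formula: 2A = Σ (x_i·y_{i+1} − x_{i+1}·y_i), indices taken mod 7.
Cross-terms: 4, -15, -3, -1, -20, -7, -1  ⇒  Σ = -43
Area = |Σ|/2 = 21.5.

21.5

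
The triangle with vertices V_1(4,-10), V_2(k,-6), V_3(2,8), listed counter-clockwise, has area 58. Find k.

10

Write out the shoelace sum; only the two edges meeting at V_2 involve k:
2·Area = [(4·(-6) − k·(-10)) + (k·8 − 2·(-6))] + -52
       = 18·k + -64 = 116
⇒ k = 10.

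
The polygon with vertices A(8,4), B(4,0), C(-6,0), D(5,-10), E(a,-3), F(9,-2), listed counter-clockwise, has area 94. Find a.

10

Write out the shoelace sum; only the two edges meeting at E involve a:
2·Area = [(5·(-3) − a·(-10)) + (a·(-2) − 9·(-3))] + 96
       = 8·a + 108 = 188
⇒ a = 10.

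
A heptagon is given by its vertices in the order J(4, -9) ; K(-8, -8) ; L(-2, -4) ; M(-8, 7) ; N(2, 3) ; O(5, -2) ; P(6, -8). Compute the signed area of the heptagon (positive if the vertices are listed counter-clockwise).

Apply the surveyor's formula: 2A = Σ (x_i·y_{i+1} − x_{i+1}·y_i), indices taken mod 7.
Σ = (-104) + (16) + (-46) + (-38) + (-19) + (-28) + (-22) = -241
Signed area = Σ/2 = -120.5 (negative ⇒ clockwise traversal).

-120.5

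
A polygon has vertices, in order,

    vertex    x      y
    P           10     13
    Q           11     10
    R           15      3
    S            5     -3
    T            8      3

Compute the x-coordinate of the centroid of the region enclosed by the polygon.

Apply the shoelace (surveyor's) formula. First the cross-terms c_i = x_i·y_{i+1} − x_{i+1}·y_i:
  -43, -117, -60, 39, 74  ⇒  2A = -107, A = -53.5.
Then Σ (x_i + x_{i+1})·c_i = -3306, so x̄ = -3306 / (6·(-53.5)) = 1102/107.

1102/107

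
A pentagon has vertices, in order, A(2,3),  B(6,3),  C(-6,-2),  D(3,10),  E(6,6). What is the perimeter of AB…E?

|AB| = √((4)² + (0)²) = √16 = 4
|BC| = √((-12)² + (-5)²) = √169 = 13
|CD| = √((9)² + (12)²) = √225 = 15
|DE| = √((3)² + (-4)²) = √25 = 5
|EA| = √((-4)² + (-3)²) = √25 = 5
Perimeter = 4 + 13 + 15 + 5 + 5 = 42.

42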